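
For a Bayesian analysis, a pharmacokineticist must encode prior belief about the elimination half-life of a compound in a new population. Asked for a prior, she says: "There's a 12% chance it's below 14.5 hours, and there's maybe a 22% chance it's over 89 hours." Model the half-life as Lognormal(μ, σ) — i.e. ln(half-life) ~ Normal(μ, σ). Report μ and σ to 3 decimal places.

If T ~ Lognormal(μ,σ) then ln T ~ Normal(μ,σ), so the p-quantile of ln T is μ + z_p·σ.
ln(14.5) = 2.674 and ln(89) = 4.489; z_{0.12} = -1.175, z_{0.78} = 0.7722.
σ = (4.489 − 2.674)/(0.7722 − (-1.175)) = 0.932.
μ = 2.674 − (-1.175)·0.932 = 3.769.

μ ≈ 3.769, σ ≈ 0.932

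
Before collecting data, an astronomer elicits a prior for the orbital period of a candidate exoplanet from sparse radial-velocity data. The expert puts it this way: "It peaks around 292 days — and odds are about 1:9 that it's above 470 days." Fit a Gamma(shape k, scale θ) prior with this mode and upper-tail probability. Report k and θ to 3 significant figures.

Gamma(k,θ) with k>1 has mode (k−1)θ, so θ = 292/(k−1).
Need P(X < 470) = 0.9 with θ tied to k this way. Start at k = 2, θ = 292: P(X<470) ≈ 0.478.
Too low — raise k to concentrate. Iterating converges to k ≈ 9.3.
Then θ = 292/(9.3−1) ≈ 35.2.

k ≈ 9.3, θ ≈ 35.2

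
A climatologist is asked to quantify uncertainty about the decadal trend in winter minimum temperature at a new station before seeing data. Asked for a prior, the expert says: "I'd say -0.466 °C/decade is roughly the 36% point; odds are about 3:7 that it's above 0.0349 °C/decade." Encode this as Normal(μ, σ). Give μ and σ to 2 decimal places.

For Normal(μ,σ), the p-quantile is μ + z_p·σ. Here z_{0.36} = -0.3585, z_{0.7} = 0.5244.
So -0.466 = μ − 0.3585σ and 0.0349 = μ + 0.5244σ.
Subtracting: σ = (0.0349 − -0.466)/(0.5244 − (-0.3585)) = 0.57.
Then μ = -0.466 − (-0.3585)·0.57 = -0.26.

μ = -0.26, σ = 0.57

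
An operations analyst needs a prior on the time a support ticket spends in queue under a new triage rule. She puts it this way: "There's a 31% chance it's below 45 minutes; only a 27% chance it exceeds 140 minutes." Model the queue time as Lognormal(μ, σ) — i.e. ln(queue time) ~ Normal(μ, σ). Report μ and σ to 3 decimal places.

μ ≈ 4.314, σ ≈ 1.024

If T ~ Lognormal(μ,σ) then ln T ~ Normal(μ,σ), so the p-quantile of ln T is μ + z_p·σ.
ln(45) = 3.807 and ln(140) = 4.942; z_{0.31} = -0.4959, z_{0.73} = 0.6128.
σ = (4.942 − 3.807)/(0.6128 − (-0.4959)) = 1.024.
μ = 3.807 − (-0.4959)·1.024 = 4.314.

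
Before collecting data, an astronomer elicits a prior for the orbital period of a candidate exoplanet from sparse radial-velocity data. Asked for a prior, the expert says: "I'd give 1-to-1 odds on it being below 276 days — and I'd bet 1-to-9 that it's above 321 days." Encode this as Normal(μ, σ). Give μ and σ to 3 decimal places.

For Normal(μ,σ), the p-quantile is μ + z_p·σ. Here z_{0.5} = 0, z_{0.9} = 1.282.
So 276 = μ + 0σ and 321 = μ + 1.282σ.
Subtracting: σ = (321 − 276)/(1.282 − (0)) = 35.114.
Then μ = 276 − (0)·35.114 = 276.000.

μ = 276.000, σ = 35.114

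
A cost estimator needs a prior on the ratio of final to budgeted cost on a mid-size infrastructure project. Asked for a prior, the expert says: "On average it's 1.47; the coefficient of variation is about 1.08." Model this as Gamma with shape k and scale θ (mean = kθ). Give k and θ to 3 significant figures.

For Gamma(k, scale θ): mean = kθ, variance = kθ², so CV = 1/√k.
CV = 1.08, hence k = 1/CV² = 0.857.
Then θ = mean/k = 1.47/0.857 = 1.71.

k ≈ 0.857, θ ≈ 1.71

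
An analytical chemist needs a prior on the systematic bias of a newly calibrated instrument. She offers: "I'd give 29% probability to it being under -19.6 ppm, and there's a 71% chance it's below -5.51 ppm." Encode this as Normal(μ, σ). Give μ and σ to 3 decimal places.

μ = -12.555, σ = 12.731

The p-quantile of Normal(μ,σ) is μ + z_p·σ, with z_{0.29} = -0.5534 and z_{0.71} = 0.5534.
Eliminate σ: μ = (z₂·x₁ − z₁·x₂)/(z₂ − z₁) = (0.5534·-19.6 − (-0.5534)·-5.51)/1.107 = -12.555.
Then σ = (x₂ − x₁)/(z₂ − z₁) = (-5.51 − -19.6)/1.107 = 12.731.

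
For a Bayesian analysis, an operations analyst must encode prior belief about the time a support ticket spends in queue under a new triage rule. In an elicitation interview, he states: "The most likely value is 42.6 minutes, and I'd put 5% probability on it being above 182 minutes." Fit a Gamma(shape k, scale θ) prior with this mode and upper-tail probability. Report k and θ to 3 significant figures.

Gamma(k,θ) with k>1 has mode (k−1)θ, so θ = 42.6/(k−1).
Need P(X < 182) = 0.95 with θ tied to k this way. Start at k = 2, θ = 42.6: P(X<182) ≈ 0.926.
Too low — raise k to concentrate. Iterating converges to k ≈ 2.18.
Then θ = 42.6/(2.18−1) ≈ 36.2.

k ≈ 2.18, θ ≈ 36.2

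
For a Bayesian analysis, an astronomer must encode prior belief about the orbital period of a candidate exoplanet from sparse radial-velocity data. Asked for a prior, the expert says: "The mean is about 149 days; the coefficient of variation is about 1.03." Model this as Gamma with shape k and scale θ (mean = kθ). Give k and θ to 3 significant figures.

For Gamma(k, scale θ): mean = kθ, variance = kθ², so CV = 1/√k.
CV = 1.03, hence k = 1/CV² = 0.943.
Then θ = mean/k = 149/0.943 = 158.

k ≈ 0.943, θ ≈ 158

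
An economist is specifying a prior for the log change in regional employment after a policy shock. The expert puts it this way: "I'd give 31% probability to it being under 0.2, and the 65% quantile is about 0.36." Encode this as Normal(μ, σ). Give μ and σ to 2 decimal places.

μ = 0.29, σ = 0.18

For Normal(μ,σ), the p-quantile is μ + z_p·σ. Here z_{0.31} = -0.4959, z_{0.65} = 0.3853.
So 0.2 = μ − 0.4959σ and 0.36 = μ + 0.3853σ.
Subtracting: σ = (0.36 − 0.2)/(0.3853 − (-0.4959)) = 0.18.
Then μ = 0.2 − (-0.4959)·0.18 = 0.29.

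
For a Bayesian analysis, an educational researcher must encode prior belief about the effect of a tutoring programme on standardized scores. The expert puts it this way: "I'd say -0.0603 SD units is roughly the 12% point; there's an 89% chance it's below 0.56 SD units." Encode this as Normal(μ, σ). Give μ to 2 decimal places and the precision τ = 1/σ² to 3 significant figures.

μ = 0.24, τ = 15

The p-quantile of Normal(μ,σ) is μ + z_p·σ, with z_{0.12} = -1.175 and z_{0.89} = 1.227.
Eliminate σ: μ = (z₂·x₁ − z₁·x₂)/(z₂ − z₁) = (1.227·-0.0603 − (-1.175)·0.56)/2.402 = 0.24.
Then σ = (x₂ − x₁)/(z₂ − z₁) = (0.56 − -0.0603)/2.402 = 0.26.
Precision τ = 1/σ² = 1/0.2583² = 15.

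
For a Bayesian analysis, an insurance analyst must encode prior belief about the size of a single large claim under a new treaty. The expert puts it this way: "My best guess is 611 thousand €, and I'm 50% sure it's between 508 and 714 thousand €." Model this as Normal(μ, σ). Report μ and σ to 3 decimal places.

A symmetric 50% interval runs μ ± z·σ with z = 0.6745.
Half-width = 103, so σ = 103/0.6745 = 152.708.
μ is the stated best guess, 611.000.

μ = 611.000, σ = 152.708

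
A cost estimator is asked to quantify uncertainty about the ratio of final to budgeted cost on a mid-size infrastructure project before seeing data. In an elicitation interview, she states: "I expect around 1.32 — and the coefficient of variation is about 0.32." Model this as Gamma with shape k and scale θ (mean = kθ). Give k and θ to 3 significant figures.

k ≈ 9.77, θ ≈ 0.135

For Gamma(k, scale θ): mean = kθ, variance = kθ², so CV = 1/√k.
CV = 0.32, hence k = 1/CV² = 9.77.
Then θ = mean/k = 1.32/9.77 = 0.135.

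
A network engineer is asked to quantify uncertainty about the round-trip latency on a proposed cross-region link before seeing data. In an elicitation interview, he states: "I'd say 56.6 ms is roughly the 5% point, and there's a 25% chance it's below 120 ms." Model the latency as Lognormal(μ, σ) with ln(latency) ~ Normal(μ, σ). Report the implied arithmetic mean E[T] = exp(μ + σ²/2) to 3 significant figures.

E[T] ≈ 273 ms

If T ~ Lognormal(μ,σ) then ln T ~ Normal(μ,σ), so the p-quantile of ln T is μ + z_p·σ.
ln(56.6) = 4.036 and ln(120) = 4.787; z_{0.05} = -1.645, z_{0.25} = -0.6745.
σ = (4.787 − 4.036)/(-0.6745 − (-1.645)) = 0.774.
μ = 4.036 − (-1.645)·0.774 = 5.310.
E[T] = exp(μ + σ²/2) = exp(5.310 + 0.2999) = 273 ms.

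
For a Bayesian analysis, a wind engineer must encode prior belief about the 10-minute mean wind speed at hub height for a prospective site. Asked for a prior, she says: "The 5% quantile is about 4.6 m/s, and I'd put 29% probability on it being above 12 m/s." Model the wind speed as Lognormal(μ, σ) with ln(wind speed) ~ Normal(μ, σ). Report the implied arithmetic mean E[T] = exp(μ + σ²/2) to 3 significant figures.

If T ~ Lognormal(μ,σ) then ln T ~ Normal(μ,σ), so the p-quantile of ln T is μ + z_p·σ.
ln(4.6) = 1.526 and ln(12) = 2.485; z_{0.05} = -1.645, z_{0.71} = 0.5534.
σ = (2.485 − 1.526)/(0.5534 − (-1.645)) = 0.436.
μ = 1.526 − (-1.645)·0.436 = 2.244.
E[T] = exp(μ + σ²/2) = exp(2.244 + 0.0951) = 10.4 m/s.

E[T] ≈ 10.4 m/s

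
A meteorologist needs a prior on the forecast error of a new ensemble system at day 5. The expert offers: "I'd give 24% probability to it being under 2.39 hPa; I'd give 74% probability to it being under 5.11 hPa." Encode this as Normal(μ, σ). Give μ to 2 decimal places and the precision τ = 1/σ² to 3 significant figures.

μ = 3.81, τ = 0.246

The p-quantile of Normal(μ,σ) is μ + z_p·σ, with z_{0.24} = -0.7063 and z_{0.74} = 0.6433.
Eliminate σ: μ = (z₂·x₁ − z₁·x₂)/(z₂ − z₁) = (0.6433·2.39 − (-0.7063)·5.11)/1.35 = 3.81.
Then σ = (x₂ − x₁)/(z₂ − z₁) = (5.11 − 2.39)/1.35 = 2.02.
Precision τ = 1/σ² = 1/2.015² = 0.246.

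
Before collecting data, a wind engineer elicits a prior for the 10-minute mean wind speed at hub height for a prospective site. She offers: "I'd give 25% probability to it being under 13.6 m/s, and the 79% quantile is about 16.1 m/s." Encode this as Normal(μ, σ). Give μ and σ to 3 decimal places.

For Normal(μ,σ), the p-quantile is μ + z_p·σ. Here z_{0.25} = -0.6745, z_{0.79} = 0.8064.
So 13.6 = μ − 0.6745σ and 16.1 = μ + 0.8064σ.
Subtracting: σ = (16.1 − 13.6)/(0.8064 − (-0.6745)) = 1.688.
Then μ = 13.6 − (-0.6745)·1.688 = 14.739.

μ = 14.739, σ = 1.688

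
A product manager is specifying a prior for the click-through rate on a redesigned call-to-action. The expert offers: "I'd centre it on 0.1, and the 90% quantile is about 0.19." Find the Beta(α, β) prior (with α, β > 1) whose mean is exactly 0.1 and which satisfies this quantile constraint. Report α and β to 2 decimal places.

With mean 0.1 fixed, write α = 0.1s, β = 0.9s where s = α+β.
Need P(θ < 0.19) = 0.9 under Beta(0.1s, 0.9s). Normal approximation: (q−m)/√(m(1−m)/s) ≈ z_{0.9} = 1.28, so s ≈ 0.1·0.9·(1.28)²/(0.19−0.1)² = 18.2.
At s = 18.2: P(θ<0.19) ≈ 0.893. Adjusting to match 0.9 gives s ≈ 19.90.
So α = 0.1·19.90 ≈ 1.99, β = 0.9·19.90 ≈ 17.91.

α ≈ 1.99, β ≈ 17.91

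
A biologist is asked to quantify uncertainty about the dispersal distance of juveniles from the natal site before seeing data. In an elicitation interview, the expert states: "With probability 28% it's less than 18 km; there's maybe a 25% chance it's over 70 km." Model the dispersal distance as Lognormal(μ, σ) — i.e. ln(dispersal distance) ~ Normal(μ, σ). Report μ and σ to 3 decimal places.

μ ≈ 3.520, σ ≈ 1.080

If T ~ Lognormal(μ,σ) then ln T ~ Normal(μ,σ), so the p-quantile of ln T is μ + z_p·σ.
ln(18) = 2.89 and ln(70) = 4.248; z_{0.28} = -0.5828, z_{0.75} = 0.6745.
σ = (4.248 − 2.89)/(0.6745 − (-0.5828)) = 1.080.
μ = 2.89 − (-0.5828)·1.080 = 3.520.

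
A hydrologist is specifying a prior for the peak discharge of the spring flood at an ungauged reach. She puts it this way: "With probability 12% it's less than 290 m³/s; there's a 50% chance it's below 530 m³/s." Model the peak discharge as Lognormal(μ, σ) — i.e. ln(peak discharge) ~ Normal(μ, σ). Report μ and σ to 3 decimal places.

μ ≈ 6.273, σ ≈ 0.513

If T ~ Lognormal(μ,σ) then ln T ~ Normal(μ,σ), so the p-quantile of ln T is μ + z_p·σ.
ln(290) = 5.67 and ln(530) = 6.273; z_{0.12} = -1.175, z_{0.5} = 0.
σ = (6.273 − 5.67)/(0 − (-1.175)) = 0.513.
μ = 5.67 − (-1.175)·0.513 = 6.273.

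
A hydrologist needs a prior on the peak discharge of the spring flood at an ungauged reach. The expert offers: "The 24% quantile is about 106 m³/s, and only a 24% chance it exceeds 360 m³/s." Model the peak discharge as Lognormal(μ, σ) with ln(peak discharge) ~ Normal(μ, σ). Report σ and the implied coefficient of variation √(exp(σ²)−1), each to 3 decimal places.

If T ~ Lognormal(μ,σ) then ln T ~ Normal(μ,σ), so the p-quantile of ln T is μ + z_p·σ.
ln(106) = 4.663 and ln(360) = 5.886; z_{0.24} = -0.7063, z_{0.76} = 0.7063.
σ = (5.886 − 4.663)/(0.7063 − (-0.7063)) = 0.866.
μ = 4.663 − (-0.7063)·0.866 = 5.275.
CV = √(exp(σ²)−1) = √(exp(0.7492)−1) = 1.056.

σ ≈ 0.866, CV ≈ 1.056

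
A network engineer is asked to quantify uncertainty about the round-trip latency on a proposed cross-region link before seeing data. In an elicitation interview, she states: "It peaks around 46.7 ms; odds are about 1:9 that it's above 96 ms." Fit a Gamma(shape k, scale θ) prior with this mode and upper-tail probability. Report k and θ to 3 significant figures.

Gamma(k,θ) with k>1 has mode (k−1)θ, so θ = 46.7/(k−1).
Need P(X < 96) = 0.9 with θ tied to k this way. Start at k = 2, θ = 46.7: P(X<96) ≈ 0.609.
Too low — raise k to concentrate. Iterating converges to k ≈ 4.7.
Then θ = 46.7/(4.7−1) ≈ 12.6.

k ≈ 4.7, θ ≈ 12.6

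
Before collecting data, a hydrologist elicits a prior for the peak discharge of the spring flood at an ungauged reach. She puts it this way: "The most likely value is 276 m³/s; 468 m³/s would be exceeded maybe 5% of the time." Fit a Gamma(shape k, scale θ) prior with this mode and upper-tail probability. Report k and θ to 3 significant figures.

Gamma(k,θ) with k>1 has mode (k−1)θ, so θ = 276/(k−1).
Need P(X < 468) = 0.95 with θ tied to k this way. Start at k = 2, θ = 276: P(X<468) ≈ 0.505.
Too low — raise k to concentrate. Iterating converges to k ≈ 11.
Then θ = 276/(11−1) ≈ 27.6.

k ≈ 11, θ ≈ 27.6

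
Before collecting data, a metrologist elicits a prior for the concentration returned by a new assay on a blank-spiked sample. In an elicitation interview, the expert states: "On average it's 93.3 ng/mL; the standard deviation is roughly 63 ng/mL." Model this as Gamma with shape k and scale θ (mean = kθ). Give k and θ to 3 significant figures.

k ≈ 2.19, θ ≈ 42.5

For Gamma(k, scale θ): mean = kθ, variance = kθ², so CV = 1/√k.
CV = SD/mean = 63/93.3 = 0.6752, hence k = 1/CV² = 2.19.
Then θ = mean/k = 93.3/2.19 = 42.5.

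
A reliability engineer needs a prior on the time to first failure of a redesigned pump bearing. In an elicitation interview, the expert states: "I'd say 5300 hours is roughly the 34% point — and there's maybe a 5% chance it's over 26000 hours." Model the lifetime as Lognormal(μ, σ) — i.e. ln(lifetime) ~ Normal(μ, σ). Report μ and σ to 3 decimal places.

If T ~ Lognormal(μ,σ) then ln T ~ Normal(μ,σ), so the p-quantile of ln T is μ + z_p·σ.
ln(5300) = 8.575 and ln(26000) = 10.17; z_{0.34} = -0.4125, z_{0.95} = 1.645.
σ = (10.17 − 8.575)/(1.645 − (-0.4125)) = 0.773.
μ = 8.575 − (-0.4125)·0.773 = 8.894.

μ ≈ 8.894, σ ≈ 0.773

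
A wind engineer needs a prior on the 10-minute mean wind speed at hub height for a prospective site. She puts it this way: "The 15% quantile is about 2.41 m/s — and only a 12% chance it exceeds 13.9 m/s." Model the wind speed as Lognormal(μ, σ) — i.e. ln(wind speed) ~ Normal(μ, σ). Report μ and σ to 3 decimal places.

If T ~ Lognormal(μ,σ) then ln T ~ Normal(μ,σ), so the p-quantile of ln T is μ + z_p·σ.
ln(2.41) = 0.8796 and ln(13.9) = 2.632; z_{0.15} = -1.036, z_{0.88} = 1.175.
σ = (2.632 − 0.8796)/(1.175 − (-1.036)) = 0.792.
μ = 0.8796 − (-1.036)·0.792 = 1.701.

μ ≈ 1.701, σ ≈ 0.792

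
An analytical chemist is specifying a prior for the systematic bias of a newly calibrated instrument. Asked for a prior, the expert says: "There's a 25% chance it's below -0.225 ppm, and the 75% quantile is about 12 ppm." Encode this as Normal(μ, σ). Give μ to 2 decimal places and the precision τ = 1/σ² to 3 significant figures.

The p-quantile of Normal(μ,σ) is μ + z_p·σ, with z_{0.25} = -0.6745 and z_{0.75} = 0.6745.
Eliminate σ: μ = (z₂·x₁ − z₁·x₂)/(z₂ − z₁) = (0.6745·-0.225 − (-0.6745)·12)/1.349 = 5.89.
Then σ = (x₂ − x₁)/(z₂ − z₁) = (12 − -0.225)/1.349 = 9.06.
Precision τ = 1/σ² = 1/9.062² = 0.0122.

μ = 5.89, τ = 0.0122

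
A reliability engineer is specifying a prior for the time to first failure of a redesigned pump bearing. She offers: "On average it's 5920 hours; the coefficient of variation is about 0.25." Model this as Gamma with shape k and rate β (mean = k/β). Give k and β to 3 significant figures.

For Gamma(k, rate β): mean = k/β, variance = k/β², so CV = 1/√k.
CV = 0.25, hence k = 1/CV² = 16.
Then β = k/mean = 16/5920 = 0.0027.

k ≈ 16, β ≈ 0.0027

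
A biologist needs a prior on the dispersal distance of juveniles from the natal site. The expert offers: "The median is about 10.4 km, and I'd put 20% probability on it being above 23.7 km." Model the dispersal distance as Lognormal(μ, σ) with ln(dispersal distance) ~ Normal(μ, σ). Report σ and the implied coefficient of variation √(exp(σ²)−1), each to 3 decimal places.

If T ~ Lognormal(μ,σ) then ln T ~ Normal(μ,σ), so the p-quantile of ln T is μ + z_p·σ.
ln(10.4) = 2.342 and ln(23.7) = 3.165; z_{0.5} = 0, z_{0.8} = 0.8416.
σ = (3.165 − 2.342)/(0.8416 − (0)) = 0.979.
μ = 2.342 − (0)·0.979 = 2.342.
CV = √(exp(σ²)−1) = √(exp(0.9578)−1) = 1.267.

σ ≈ 0.979, CV ≈ 1.267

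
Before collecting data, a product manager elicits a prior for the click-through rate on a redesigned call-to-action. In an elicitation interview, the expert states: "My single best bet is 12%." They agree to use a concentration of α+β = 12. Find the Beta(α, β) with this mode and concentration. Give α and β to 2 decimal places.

For α,β > 1 the Beta mode is (α−1)/(α+β−2). With α+β = 12, the mode is (α−1)/10.
Set (α−1)/10 = 0.12 → α = 1 + 0.12·10 = 2.20.
β = 12 − α = 9.80.

α = 2.20, β = 9.80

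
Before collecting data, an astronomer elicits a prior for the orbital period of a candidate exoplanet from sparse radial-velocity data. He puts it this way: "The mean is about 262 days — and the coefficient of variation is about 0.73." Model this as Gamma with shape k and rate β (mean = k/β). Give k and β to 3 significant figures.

k ≈ 1.88, β ≈ 0.00716

For Gamma(k, rate β): mean = k/β, variance = k/β², so CV = 1/√k.
CV = 0.73, hence k = 1/CV² = 1.88.
Then β = k/mean = 1.88/262 = 0.00716.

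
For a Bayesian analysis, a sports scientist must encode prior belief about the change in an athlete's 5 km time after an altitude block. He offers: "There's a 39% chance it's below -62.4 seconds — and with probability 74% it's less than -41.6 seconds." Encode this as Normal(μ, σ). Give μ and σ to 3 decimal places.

μ = -56.103, σ = 22.543

For Normal(μ,σ), the p-quantile is μ + z_p·σ. Here z_{0.39} = -0.2793, z_{0.74} = 0.6433.
So -62.4 = μ − 0.2793σ and -41.6 = μ + 0.6433σ.
Subtracting: σ = (-41.6 − -62.4)/(0.6433 − (-0.2793)) = 22.543.
Then μ = -62.4 − (-0.2793)·22.543 = -56.103.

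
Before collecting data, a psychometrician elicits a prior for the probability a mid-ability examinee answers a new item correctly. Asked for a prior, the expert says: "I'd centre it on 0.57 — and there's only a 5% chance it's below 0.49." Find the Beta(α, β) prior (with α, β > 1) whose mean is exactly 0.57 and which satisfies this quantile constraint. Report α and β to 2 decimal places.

α ≈ 59.70, β ≈ 45.04

With mean 0.57 fixed, write α = 0.57s, β = 0.43s where s = α+β.
Need P(θ < 0.49) = 0.05 under Beta(0.57s, 0.43s). Normal approximation: (q−m)/√(m(1−m)/s) ≈ z_{0.05} = -1.64, so s ≈ 0.57·0.43·(-1.64)²/(0.49−0.57)² = 103.6.
At s = 103.6: P(θ<0.49) ≈ 0.051. Adjusting to match 0.05 gives s ≈ 104.74.
So α = 0.57·104.74 ≈ 59.70, β = 0.43·104.74 ≈ 45.04.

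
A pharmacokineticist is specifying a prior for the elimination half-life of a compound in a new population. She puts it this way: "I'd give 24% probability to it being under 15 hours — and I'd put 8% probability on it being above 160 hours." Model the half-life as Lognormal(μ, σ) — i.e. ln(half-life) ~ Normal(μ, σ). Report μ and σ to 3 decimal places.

If T ~ Lognormal(μ,σ) then ln T ~ Normal(μ,σ), so the p-quantile of ln T is μ + z_p·σ.
ln(15) = 2.708 and ln(160) = 5.075; z_{0.24} = -0.7063, z_{0.92} = 1.405.
σ = (5.075 − 2.708)/(1.405 − (-0.7063)) = 1.121.
μ = 2.708 − (-0.7063)·1.121 = 3.500.

μ ≈ 3.500, σ ≈ 1.121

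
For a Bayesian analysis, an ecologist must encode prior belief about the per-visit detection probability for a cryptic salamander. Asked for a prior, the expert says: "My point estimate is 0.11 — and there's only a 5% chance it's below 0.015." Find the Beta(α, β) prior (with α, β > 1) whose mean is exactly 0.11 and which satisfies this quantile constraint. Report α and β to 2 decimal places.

α ≈ 1.56, β ≈ 12.62

With mean 0.11 fixed, write α = 0.11s, β = 0.89s where s = α+β.
Need P(θ < 0.015) = 0.05 under Beta(0.11s, 0.89s). Normal approximation: (q−m)/√(m(1−m)/s) ≈ z_{0.05} = -1.64, so s ≈ 0.11·0.89·(-1.64)²/(0.015−0.11)² = 29.3.
At s = 29.3: P(θ<0.015) ≈ 0.005. Adjusting to match 0.05 gives s ≈ 14.18.
So α = 0.11·14.18 ≈ 1.56, β = 0.89·14.18 ≈ 12.62.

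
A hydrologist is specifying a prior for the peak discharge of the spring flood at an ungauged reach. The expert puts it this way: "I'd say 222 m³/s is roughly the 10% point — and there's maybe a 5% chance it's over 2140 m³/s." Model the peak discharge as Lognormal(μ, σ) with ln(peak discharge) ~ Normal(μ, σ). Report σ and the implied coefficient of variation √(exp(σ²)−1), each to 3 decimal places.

σ ≈ 0.774, CV ≈ 0.906

If T ~ Lognormal(μ,σ) then ln T ~ Normal(μ,σ), so the p-quantile of ln T is μ + z_p·σ.
ln(222) = 5.403 and ln(2140) = 7.669; z_{0.1} = -1.282, z_{0.95} = 1.645.
σ = (7.669 − 5.403)/(1.645 − (-1.282)) = 0.774.
μ = 5.403 − (-1.282)·0.774 = 6.395.
CV = √(exp(σ²)−1) = √(exp(0.5995)−1) = 0.906.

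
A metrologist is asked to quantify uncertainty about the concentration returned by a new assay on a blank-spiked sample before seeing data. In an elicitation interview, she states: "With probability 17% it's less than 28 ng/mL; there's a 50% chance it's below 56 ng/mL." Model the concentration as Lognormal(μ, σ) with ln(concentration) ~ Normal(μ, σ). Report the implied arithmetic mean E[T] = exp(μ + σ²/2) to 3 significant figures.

E[T] ≈ 72.9 ng/mL

If T ~ Lognormal(μ,σ) then ln T ~ Normal(μ,σ), so the p-quantile of ln T is μ + z_p·σ.
ln(28) = 3.332 and ln(56) = 4.025; z_{0.17} = -0.9542, z_{0.5} = 0.
σ = (4.025 − 3.332)/(0 − (-0.9542)) = 0.726.
μ = 3.332 − (-0.9542)·0.726 = 4.025.
E[T] = exp(μ + σ²/2) = exp(4.025 + 0.2639) = 72.9 ng/mL.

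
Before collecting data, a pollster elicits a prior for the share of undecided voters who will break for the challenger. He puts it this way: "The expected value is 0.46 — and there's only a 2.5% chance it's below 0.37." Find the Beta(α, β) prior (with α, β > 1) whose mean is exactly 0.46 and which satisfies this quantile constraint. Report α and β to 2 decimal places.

α ≈ 52.74, β ≈ 61.91

With mean 0.46 fixed, write α = 0.46s, β = 0.54s where s = α+β.
Need P(θ < 0.37) = 0.025 under Beta(0.46s, 0.54s). Normal approximation: (q−m)/√(m(1−m)/s) ≈ z_{0.025} = -1.96, so s ≈ 0.46·0.54·(-1.96)²/(0.37−0.46)² = 117.8.
At s = 117.8: P(θ<0.37) ≈ 0.023. Adjusting to match 0.025 gives s ≈ 114.65.
So α = 0.46·114.65 ≈ 52.74, β = 0.54·114.65 ≈ 61.91.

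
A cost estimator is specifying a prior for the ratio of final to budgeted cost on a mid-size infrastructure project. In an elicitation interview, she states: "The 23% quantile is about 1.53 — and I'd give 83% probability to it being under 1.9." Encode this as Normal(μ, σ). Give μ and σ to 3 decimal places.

For Normal(μ,σ), the p-quantile is μ + z_p·σ. Here z_{0.23} = -0.7388, z_{0.83} = 0.9542.
So 1.53 = μ − 0.7388σ and 1.9 = μ + 0.9542σ.
Subtracting: σ = (1.9 − 1.53)/(0.9542 − (-0.7388)) = 0.219.
Then μ = 1.53 − (-0.7388)·0.219 = 1.691.

μ = 1.691, σ = 0.219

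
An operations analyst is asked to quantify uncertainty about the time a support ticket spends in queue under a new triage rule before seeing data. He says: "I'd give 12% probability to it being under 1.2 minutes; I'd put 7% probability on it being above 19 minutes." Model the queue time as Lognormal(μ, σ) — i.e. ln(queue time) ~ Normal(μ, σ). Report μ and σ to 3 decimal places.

If T ~ Lognormal(μ,σ) then ln T ~ Normal(μ,σ), so the p-quantile of ln T is μ + z_p·σ.
ln(1.2) = 0.1823 and ln(19) = 2.944; z_{0.12} = -1.175, z_{0.93} = 1.476.
σ = (2.944 − 0.1823)/(1.476 − (-1.175)) = 1.042.
μ = 0.1823 − (-1.175)·1.042 = 1.407.

μ ≈ 1.407, σ ≈ 1.042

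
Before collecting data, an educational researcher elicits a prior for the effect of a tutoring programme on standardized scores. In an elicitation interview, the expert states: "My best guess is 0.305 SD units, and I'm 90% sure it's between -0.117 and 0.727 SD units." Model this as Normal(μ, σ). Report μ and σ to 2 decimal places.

μ = 0.30, σ = 0.26

A symmetric 90% interval runs μ ± z·σ with z = 1.645.
Half-width = 0.422, so σ = 0.422/1.645 = 0.26.
μ is the stated best guess, 0.30.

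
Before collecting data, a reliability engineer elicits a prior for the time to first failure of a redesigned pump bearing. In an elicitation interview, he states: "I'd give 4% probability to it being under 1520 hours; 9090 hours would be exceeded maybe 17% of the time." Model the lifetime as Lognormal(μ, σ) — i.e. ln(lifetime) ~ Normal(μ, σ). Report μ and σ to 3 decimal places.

μ ≈ 8.484, σ ≈ 0.661

If T ~ Lognormal(μ,σ) then ln T ~ Normal(μ,σ), so the p-quantile of ln T is μ + z_p·σ.
ln(1520) = 7.326 and ln(9090) = 9.115; z_{0.04} = -1.751, z_{0.83} = 0.9542.
σ = (9.115 − 7.326)/(0.9542 − (-1.751)) = 0.661.
μ = 7.326 − (-1.751)·0.661 = 8.484.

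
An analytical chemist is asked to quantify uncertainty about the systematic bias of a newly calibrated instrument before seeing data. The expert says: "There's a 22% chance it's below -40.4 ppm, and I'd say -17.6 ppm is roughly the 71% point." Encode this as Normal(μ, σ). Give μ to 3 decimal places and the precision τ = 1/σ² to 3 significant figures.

The p-quantile of Normal(μ,σ) is μ + z_p·σ, with z_{0.22} = -0.7722 and z_{0.71} = 0.5534.
Eliminate σ: μ = (z₂·x₁ − z₁·x₂)/(z₂ − z₁) = (0.5534·-40.4 − (-0.7722)·-17.6)/1.326 = -27.118.
Then σ = (x₂ − x₁)/(z₂ − z₁) = (-17.6 − -40.4)/1.326 = 17.200.
Precision τ = 1/σ² = 1/17.2² = 0.00338.

μ = -27.118, τ = 0.00338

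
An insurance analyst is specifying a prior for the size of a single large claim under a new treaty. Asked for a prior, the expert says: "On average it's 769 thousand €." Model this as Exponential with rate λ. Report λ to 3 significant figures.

λ ≈ 0.0013

Exponential mean = 1/λ, so λ = 1/769.0 = 0.0013.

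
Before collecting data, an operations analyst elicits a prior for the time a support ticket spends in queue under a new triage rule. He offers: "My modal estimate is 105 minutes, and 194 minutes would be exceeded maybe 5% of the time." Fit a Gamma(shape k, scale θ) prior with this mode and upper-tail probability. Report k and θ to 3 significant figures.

Gamma(k,θ) with k>1 has mode (k−1)θ, so θ = 105/(k−1).
Need P(X < 194) = 0.95 with θ tied to k this way. Start at k = 2, θ = 105: P(X<194) ≈ 0.551.
Too low — raise k to concentrate. Iterating converges to k ≈ 8.39.
Then θ = 105/(8.39−1) ≈ 14.2.

k ≈ 8.39, θ ≈ 14.2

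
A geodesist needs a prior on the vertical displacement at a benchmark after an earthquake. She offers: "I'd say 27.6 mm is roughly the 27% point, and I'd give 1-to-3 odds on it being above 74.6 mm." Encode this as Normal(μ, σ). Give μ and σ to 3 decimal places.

For Normal(μ,σ), the p-quantile is μ + z_p·σ. Here z_{0.27} = -0.6128, z_{0.75} = 0.6745.
So 27.6 = μ − 0.6128σ and 74.6 = μ + 0.6745σ.
Subtracting: σ = (74.6 − 27.6)/(0.6745 − (-0.6128)) = 36.510.
Then μ = 27.6 − (-0.6128)·36.510 = 49.974.

μ = 49.974, σ = 36.510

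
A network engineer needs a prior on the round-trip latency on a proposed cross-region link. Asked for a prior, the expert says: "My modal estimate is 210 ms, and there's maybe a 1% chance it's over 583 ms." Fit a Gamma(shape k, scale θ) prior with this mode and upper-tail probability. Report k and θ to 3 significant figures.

k ≈ 5.4, θ ≈ 47.8

Gamma(k,θ) with k>1 has mode (k−1)θ, so θ = 210/(k−1).
Need P(X < 583) = 0.99 with θ tied to k this way. Start at k = 2, θ = 210: P(X<583) ≈ 0.765.
Too low — raise k to concentrate. Iterating converges to k ≈ 5.4.
Then θ = 210/(5.4−1) ≈ 47.8.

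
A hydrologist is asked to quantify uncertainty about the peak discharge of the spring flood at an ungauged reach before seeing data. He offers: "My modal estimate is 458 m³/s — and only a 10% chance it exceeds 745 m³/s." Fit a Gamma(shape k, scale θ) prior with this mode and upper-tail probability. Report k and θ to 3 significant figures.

k ≈ 8.96, θ ≈ 57.6

Gamma(k,θ) with k>1 has mode (k−1)θ, so θ = 458/(k−1).
Need P(X < 745) = 0.9 with θ tied to k this way. Start at k = 2, θ = 458: P(X<745) ≈ 0.484.
Too low — raise k to concentrate. Iterating converges to k ≈ 8.96.
Then θ = 458/(8.96−1) ≈ 57.6.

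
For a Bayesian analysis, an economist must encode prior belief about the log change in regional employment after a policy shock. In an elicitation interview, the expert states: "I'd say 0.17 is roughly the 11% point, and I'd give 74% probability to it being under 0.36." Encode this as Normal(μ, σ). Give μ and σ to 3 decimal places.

The p-quantile of Normal(μ,σ) is μ + z_p·σ, with z_{0.11} = -1.227 and z_{0.74} = 0.6433.
Eliminate σ: μ = (z₂·x₁ − z₁·x₂)/(z₂ − z₁) = (0.6433·0.17 − (-1.227)·0.36)/1.87 = 0.295.
Then σ = (x₂ − x₁)/(z₂ − z₁) = (0.36 − 0.17)/1.87 = 0.102.

μ = 0.295, σ = 0.102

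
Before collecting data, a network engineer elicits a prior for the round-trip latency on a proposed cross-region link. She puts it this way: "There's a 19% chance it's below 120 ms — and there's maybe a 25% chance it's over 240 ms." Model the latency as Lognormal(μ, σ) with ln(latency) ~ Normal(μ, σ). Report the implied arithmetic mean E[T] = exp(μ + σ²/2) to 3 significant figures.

E[T] ≈ 196 ms

If T ~ Lognormal(μ,σ) then ln T ~ Normal(μ,σ), so the p-quantile of ln T is μ + z_p·σ.
ln(120) = 4.787 and ln(240) = 5.481; z_{0.19} = -0.8779, z_{0.75} = 0.6745.
σ = (5.481 − 4.787)/(0.6745 − (-0.8779)) = 0.447.
μ = 4.787 − (-0.8779)·0.447 = 5.179.
E[T] = exp(μ + σ²/2) = exp(5.179 + 0.0997) = 196 ms.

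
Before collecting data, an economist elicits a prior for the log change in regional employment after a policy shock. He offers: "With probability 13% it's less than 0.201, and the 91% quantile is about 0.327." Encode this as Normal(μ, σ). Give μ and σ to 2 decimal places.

μ = 0.26, σ = 0.05

For Normal(μ,σ), the p-quantile is μ + z_p·σ. Here z_{0.13} = -1.126, z_{0.91} = 1.341.
So 0.201 = μ − 1.126σ and 0.327 = μ + 1.341σ.
Subtracting: σ = (0.327 − 0.201)/(1.341 − (-1.126)) = 0.05.
Then μ = 0.201 − (-1.126)·0.05 = 0.26.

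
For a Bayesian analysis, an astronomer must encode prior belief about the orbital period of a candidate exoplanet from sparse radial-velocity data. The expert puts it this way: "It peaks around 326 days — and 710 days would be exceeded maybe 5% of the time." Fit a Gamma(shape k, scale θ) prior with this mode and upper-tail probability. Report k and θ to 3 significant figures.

Gamma(k,θ) with k>1 has mode (k−1)θ, so θ = 326/(k−1).
Need P(X < 710) = 0.95 with θ tied to k this way. Start at k = 2, θ = 326: P(X<710) ≈ 0.640.
Too low — raise k to concentrate. Iterating converges to k ≈ 5.55.
Then θ = 326/(5.55−1) ≈ 71.7.

k ≈ 5.55, θ ≈ 71.7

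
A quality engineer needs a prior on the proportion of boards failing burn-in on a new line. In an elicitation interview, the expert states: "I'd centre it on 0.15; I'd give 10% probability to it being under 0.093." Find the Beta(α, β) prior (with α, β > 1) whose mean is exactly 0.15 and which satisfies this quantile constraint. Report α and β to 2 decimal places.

With mean 0.15 fixed, write α = 0.15s, β = 0.85s where s = α+β.
Need P(θ < 0.093) = 0.1 under Beta(0.15s, 0.85s). Normal approximation: (q−m)/√(m(1−m)/s) ≈ z_{0.1} = -1.28, so s ≈ 0.15·0.85·(-1.28)²/(0.093−0.15)² = 64.5.
At s = 64.5: P(θ<0.093) ≈ 0.085. Adjusting to match 0.1 gives s ≈ 57.29.
So α = 0.15·57.29 ≈ 8.59, β = 0.85·57.29 ≈ 48.70.

α ≈ 8.59, β ≈ 48.70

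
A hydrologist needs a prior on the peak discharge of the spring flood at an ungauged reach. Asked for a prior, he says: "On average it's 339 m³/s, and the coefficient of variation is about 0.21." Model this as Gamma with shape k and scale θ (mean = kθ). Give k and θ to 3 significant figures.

k ≈ 22.7, θ ≈ 14.9

For Gamma(k, scale θ): mean = kθ, variance = kθ², so CV = 1/√k.
CV = 0.21, hence k = 1/CV² = 22.7.
Then θ = mean/k = 339/22.7 = 14.9.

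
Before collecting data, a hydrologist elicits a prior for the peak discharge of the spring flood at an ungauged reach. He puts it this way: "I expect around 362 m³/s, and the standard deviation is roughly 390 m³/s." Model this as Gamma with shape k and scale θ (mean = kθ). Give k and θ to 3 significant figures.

For Gamma(k, scale θ): mean = kθ, variance = kθ², so CV = 1/√k.
CV = SD/mean = 390/362 = 1.077, hence k = 1/CV² = 0.862.
Then θ = mean/k = 362/0.862 = 420.

k ≈ 0.862, θ ≈ 420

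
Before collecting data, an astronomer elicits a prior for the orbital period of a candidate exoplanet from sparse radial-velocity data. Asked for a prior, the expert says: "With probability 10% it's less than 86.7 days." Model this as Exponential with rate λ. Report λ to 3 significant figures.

P(T < 86.7) = 1 − e^(−λ·86.7) = 0.1, so λ = −ln(1−0.1)/86.7 = −ln(0.9)/86.7 = 0.00122.

λ ≈ 0.00122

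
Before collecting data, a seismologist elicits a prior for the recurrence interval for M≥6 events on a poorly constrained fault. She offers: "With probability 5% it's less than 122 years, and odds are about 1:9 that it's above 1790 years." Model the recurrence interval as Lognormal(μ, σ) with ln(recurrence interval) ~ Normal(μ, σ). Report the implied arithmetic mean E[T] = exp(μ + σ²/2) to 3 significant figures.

E[T] ≈ 841 years

If T ~ Lognormal(μ,σ) then ln T ~ Normal(μ,σ), so the p-quantile of ln T is μ + z_p·σ.
ln(122) = 4.804 and ln(1790) = 7.49; z_{0.05} = -1.645, z_{0.9} = 1.282.
σ = (7.49 − 4.804)/(1.282 − (-1.645)) = 0.918.
μ = 4.804 − (-1.645)·0.918 = 6.314.
E[T] = exp(μ + σ²/2) = exp(6.314 + 0.4212) = 841 years.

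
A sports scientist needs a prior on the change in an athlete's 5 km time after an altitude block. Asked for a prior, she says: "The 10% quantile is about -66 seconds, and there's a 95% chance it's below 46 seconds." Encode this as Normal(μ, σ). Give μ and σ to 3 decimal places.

The p-quantile of Normal(μ,σ) is μ + z_p·σ, with z_{0.1} = -1.282 and z_{0.95} = 1.645.
Eliminate σ: μ = (z₂·x₁ − z₁·x₂)/(z₂ − z₁) = (1.645·-66 − (-1.282)·46)/2.926 = -16.952.
Then σ = (x₂ − x₁)/(z₂ − z₁) = (46 − -66)/2.926 = 38.272.

μ = -16.952, σ = 38.272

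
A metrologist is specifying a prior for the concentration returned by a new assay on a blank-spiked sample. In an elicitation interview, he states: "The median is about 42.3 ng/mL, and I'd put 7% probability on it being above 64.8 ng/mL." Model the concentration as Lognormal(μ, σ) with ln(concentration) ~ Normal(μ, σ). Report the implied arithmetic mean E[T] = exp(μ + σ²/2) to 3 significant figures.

E[T] ≈ 44.1 ng/mL

If T ~ Lognormal(μ,σ) then ln T ~ Normal(μ,σ), so the p-quantile of ln T is μ + z_p·σ.
ln(42.3) = 3.745 and ln(64.8) = 4.171; z_{0.5} = 0, z_{0.93} = 1.476.
σ = (4.171 − 3.745)/(1.476 − (0)) = 0.289.
μ = 3.745 − (0)·0.289 = 3.745.
E[T] = exp(μ + σ²/2) = exp(3.745 + 0.0418) = 44.1 ng/mL.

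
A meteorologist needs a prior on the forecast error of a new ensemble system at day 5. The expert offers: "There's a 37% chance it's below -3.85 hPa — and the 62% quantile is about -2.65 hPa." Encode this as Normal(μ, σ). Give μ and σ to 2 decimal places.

μ = -3.23, σ = 1.88

The p-quantile of Normal(μ,σ) is μ + z_p·σ, with z_{0.37} = -0.3319 and z_{0.62} = 0.3055.
Eliminate σ: μ = (z₂·x₁ − z₁·x₂)/(z₂ − z₁) = (0.3055·-3.85 − (-0.3319)·-2.65)/0.6373 = -3.23.
Then σ = (x₂ − x₁)/(z₂ − z₁) = (-2.65 − -3.85)/0.6373 = 1.88.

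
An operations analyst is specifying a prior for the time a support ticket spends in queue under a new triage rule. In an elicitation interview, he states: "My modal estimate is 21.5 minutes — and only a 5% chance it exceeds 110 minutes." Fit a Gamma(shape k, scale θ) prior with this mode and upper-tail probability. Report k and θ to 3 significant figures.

Gamma(k,θ) with k>1 has mode (k−1)θ, so θ = 21.5/(k−1).
Need P(X < 110) = 0.95 with θ tied to k this way. Start at k = 2, θ = 21.5: P(X<110) ≈ 0.963.
Too high — lower k to spread out. Iterating converges to k ≈ 1.89.
Then θ = 21.5/(1.89−1) ≈ 24.1.

k ≈ 1.89, θ ≈ 24.1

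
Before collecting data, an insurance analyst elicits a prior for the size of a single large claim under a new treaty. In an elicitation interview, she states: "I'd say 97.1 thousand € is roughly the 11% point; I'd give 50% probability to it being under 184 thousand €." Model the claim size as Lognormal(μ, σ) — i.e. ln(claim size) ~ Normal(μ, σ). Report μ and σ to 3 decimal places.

If T ~ Lognormal(μ,σ) then ln T ~ Normal(μ,σ), so the p-quantile of ln T is μ + z_p·σ.
ln(97.1) = 4.576 and ln(184) = 5.215; z_{0.11} = -1.227, z_{0.5} = 0.
σ = (5.215 − 4.576)/(0 − (-1.227)) = 0.521.
μ = 4.576 − (-1.227)·0.521 = 5.215.

μ ≈ 5.215, σ ≈ 0.521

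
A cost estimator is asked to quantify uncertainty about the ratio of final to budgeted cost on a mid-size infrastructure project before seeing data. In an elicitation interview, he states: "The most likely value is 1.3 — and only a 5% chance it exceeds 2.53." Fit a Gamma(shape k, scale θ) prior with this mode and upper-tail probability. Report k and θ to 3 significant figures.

k ≈ 7.26, θ ≈ 0.208

Gamma(k,θ) with k>1 has mode (k−1)θ, so θ = 1.3/(k−1).
Need P(X < 2.53) = 0.95 with θ tied to k this way. Start at k = 2, θ = 1.3: P(X<2.53) ≈ 0.579.
Too low — raise k to concentrate. Iterating converges to k ≈ 7.26.
Then θ = 1.3/(7.26−1) ≈ 0.208.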